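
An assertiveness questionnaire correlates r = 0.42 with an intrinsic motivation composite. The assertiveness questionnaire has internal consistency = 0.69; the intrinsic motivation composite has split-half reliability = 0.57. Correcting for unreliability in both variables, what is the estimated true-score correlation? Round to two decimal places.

0.67

r_true = r_obs / √(r_xx · r_yy) = 0.42 / √(0.69 × 0.57) = 0.42 / √0.3933 = 0.42 / 0.6271 ≈ 0.67.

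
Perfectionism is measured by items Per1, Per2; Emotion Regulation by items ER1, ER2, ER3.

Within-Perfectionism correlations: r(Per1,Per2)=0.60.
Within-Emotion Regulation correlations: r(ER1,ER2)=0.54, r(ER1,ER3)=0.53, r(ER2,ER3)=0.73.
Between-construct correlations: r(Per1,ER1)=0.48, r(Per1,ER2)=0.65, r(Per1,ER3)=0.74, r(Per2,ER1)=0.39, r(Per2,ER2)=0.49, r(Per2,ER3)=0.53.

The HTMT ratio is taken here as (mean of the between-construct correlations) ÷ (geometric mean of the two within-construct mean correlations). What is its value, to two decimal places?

0.91

Mean between = 3.28/6 = 0.5467.
Mean within-Per = 0.60/1 = 0.6000; mean within-ER = 1.80/3 = 0.6000.
Geometric mean = √(0.6000 × 0.6000) = 0.6000.
HTMT = 0.5467 / 0.6000 = 0.91.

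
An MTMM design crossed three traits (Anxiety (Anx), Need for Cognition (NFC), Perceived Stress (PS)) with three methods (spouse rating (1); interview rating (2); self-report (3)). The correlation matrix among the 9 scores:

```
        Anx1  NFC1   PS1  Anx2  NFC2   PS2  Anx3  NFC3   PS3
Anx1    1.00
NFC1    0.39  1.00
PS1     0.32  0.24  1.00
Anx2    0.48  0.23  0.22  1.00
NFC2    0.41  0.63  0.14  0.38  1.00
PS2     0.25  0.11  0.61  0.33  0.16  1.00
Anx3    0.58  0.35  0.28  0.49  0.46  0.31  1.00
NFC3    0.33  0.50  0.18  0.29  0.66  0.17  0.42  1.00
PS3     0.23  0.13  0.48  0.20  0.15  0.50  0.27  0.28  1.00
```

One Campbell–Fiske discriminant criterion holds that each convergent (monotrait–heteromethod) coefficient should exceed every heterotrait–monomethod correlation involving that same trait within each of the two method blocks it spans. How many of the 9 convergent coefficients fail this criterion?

0

Convergent coefficients and their comparison sets:
Anx (methods 1·2): 0.48 vs {0.39, 0.38, 0.32, 0.33} → pass.
Anx (methods 1·3): 0.58 vs {0.39, 0.42, 0.32, 0.27} → pass.
Anx (methods 2·3): 0.49 vs {0.38, 0.42, 0.33, 0.27} → pass.
NFC (methods 1·2): 0.63 vs {0.39, 0.38, 0.24, 0.16} → pass.
NFC (methods 1·3): 0.50 vs {0.39, 0.42, 0.24, 0.28} → pass.
NFC (methods 2·3): 0.66 vs {0.38, 0.42, 0.16, 0.28} → pass.
PS (methods 1·2): 0.61 vs {0.32, 0.33, 0.24, 0.16} → pass.
PS (methods 1·3): 0.48 vs {0.32, 0.27, 0.24, 0.28} → pass.
PS (methods 2·3): 0.50 vs {0.33, 0.27, 0.16, 0.28} → pass.
0 of 9 fail.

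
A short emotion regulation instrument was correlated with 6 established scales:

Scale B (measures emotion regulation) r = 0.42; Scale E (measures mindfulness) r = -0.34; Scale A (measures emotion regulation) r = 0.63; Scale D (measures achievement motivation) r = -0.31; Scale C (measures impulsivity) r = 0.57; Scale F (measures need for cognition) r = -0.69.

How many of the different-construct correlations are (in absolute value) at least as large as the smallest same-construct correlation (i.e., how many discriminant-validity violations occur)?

Convergent (same construct = emotion regulation): Scale B, Scale A.
Smallest convergent = 0.42. Discriminant |r|: 0.34, 0.31, 0.57, 0.69; count ≥ 0.42 → 2.

2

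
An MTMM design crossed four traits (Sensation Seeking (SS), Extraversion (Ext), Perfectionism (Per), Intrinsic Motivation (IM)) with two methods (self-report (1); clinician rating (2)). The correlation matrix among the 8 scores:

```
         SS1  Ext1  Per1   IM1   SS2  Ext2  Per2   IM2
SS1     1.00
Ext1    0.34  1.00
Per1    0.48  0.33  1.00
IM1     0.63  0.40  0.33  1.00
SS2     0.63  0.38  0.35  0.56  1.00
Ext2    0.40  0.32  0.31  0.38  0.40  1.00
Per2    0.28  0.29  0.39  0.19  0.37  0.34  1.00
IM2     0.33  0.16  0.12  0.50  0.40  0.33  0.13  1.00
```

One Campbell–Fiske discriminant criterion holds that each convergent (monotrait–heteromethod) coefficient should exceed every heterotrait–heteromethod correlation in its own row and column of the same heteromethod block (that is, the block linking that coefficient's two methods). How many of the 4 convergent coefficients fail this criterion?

2

Checking each validity diagonal entry against its comparison values:
SS (methods 1·2): 0.63 vs {0.40, 0.38, 0.28, 0.35, 0.33, 0.56} → pass.
Ext (methods 1·2): 0.32 vs {0.38, 0.40, 0.29, 0.31, 0.16, 0.38} → fail.
Per (methods 1·2): 0.39 vs {0.35, 0.28, 0.31, 0.29, 0.12, 0.19} → pass.
IM (methods 1·2): 0.50 vs {0.56, 0.33, 0.38, 0.16, 0.19, 0.12} → fail.
2 of 4 fail.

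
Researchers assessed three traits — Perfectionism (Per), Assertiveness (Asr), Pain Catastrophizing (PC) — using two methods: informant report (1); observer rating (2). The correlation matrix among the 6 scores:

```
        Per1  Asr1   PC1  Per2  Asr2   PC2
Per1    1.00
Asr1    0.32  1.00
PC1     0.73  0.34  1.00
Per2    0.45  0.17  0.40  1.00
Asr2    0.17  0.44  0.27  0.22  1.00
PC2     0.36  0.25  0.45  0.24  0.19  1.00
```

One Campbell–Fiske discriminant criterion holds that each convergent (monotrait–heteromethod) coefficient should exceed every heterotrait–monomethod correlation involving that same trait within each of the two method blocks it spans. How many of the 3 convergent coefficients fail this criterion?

Checking each validity diagonal entry against its comparison values:
Per (methods 1·2): 0.45 vs {0.32, 0.22, 0.73, 0.24} → fail.
Asr (methods 1·2): 0.44 vs {0.32, 0.22, 0.34, 0.19} → pass.
PC (methods 1·2): 0.45 vs {0.73, 0.24, 0.34, 0.19} → fail.
2 of 3 fail.

2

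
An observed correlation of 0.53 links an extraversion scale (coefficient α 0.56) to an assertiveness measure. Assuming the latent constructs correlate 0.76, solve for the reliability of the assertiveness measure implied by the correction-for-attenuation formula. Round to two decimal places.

0.87

r_true = r_obs / √(r_xx · r_yy) ⇒ 0.76 = 0.53 / √(0.56 · r_yy).
√(0.56 · r_yy) = 0.53 / 0.76 = 0.6974; 0.56 · r_yy = 0.4864; r_yy = 0.4864 / 0.56 ≈ 0.87.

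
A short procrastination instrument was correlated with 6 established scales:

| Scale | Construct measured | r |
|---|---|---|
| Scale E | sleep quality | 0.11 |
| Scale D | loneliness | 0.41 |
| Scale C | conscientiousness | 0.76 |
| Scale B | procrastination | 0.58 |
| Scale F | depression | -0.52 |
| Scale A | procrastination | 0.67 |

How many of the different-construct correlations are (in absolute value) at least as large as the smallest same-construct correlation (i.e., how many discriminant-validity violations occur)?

1

Convergent (same construct = procrastination): Scale B, Scale A.
Smallest convergent = 0.58. Discriminant |r|: 0.11, 0.41, 0.76, 0.52; count ≥ 0.58 → 1.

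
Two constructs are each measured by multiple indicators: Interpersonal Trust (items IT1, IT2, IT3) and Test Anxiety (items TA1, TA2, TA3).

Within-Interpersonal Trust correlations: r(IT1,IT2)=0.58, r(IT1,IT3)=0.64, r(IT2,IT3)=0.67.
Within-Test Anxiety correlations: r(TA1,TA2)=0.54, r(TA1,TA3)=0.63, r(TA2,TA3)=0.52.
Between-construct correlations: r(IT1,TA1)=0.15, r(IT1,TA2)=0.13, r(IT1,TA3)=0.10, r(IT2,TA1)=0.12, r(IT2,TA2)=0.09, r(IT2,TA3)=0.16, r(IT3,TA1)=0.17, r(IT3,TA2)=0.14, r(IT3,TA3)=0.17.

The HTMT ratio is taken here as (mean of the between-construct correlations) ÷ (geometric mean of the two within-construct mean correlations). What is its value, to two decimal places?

Between-construct mean = 1.23/9 = 0.1367.
Mean within-IT = 1.89/3 = 0.6300; mean within-TA = 1.69/3 = 0.5633.
Geometric mean = √(0.6300 × 0.5633) = 0.5957.
HTMT = 0.1367 / 0.5957 = 0.23.

0.23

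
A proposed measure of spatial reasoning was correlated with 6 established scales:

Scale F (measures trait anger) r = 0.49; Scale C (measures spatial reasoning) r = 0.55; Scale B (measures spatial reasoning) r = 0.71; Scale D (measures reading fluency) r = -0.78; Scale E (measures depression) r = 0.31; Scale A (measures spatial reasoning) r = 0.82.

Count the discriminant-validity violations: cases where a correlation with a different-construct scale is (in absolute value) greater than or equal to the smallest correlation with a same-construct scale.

Convergent (same construct = spatial reasoning): Scale C, Scale B, Scale A.
Smallest convergent = 0.55. Discriminant |r|: 0.49, 0.78, 0.31; count ≥ 0.55 → 1.

1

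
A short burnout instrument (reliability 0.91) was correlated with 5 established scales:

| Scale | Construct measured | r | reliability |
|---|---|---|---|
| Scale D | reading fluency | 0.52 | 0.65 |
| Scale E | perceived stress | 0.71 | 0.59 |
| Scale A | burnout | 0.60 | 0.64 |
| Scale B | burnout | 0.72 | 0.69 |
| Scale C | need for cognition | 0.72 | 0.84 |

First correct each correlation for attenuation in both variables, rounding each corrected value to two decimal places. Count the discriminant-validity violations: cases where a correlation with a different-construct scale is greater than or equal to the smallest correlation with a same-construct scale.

Disattenuated r (r / √(r_scale · r_new)):
  Scale D (disc): 0.52 / √(0.65·0.91) = 0.68
  Scale E (disc): 0.71 / √(0.59·0.91) = 0.97
  Scale A (conv): 0.60 / √(0.64·0.91) = 0.79
  Scale B (conv): 0.72 / √(0.69·0.91) = 0.91
  Scale C (disc): 0.72 / √(0.84·0.91) = 0.82
Smallest convergent = 0.79. Discriminant values: 0.68, 0.97, 0.82; count ≥ 0.79 → 2.

2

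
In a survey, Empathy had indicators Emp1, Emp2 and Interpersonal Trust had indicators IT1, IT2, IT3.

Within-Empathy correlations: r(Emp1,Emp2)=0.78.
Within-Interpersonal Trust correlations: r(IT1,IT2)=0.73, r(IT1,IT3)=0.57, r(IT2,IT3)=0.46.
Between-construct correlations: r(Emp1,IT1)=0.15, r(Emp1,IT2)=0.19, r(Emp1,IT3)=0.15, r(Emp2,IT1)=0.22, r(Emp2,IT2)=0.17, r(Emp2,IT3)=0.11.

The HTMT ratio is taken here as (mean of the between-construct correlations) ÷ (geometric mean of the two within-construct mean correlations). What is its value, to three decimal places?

Mean between = 0.99/6 = 0.1650.
Mean within-Emp = 0.78/1 = 0.7800; mean within-IT = 1.76/3 = 0.5867.
Geometric mean = √(0.7800 × 0.5867) = 0.6765.
HTMT = 0.1650 / 0.6765 = 0.244.

0.244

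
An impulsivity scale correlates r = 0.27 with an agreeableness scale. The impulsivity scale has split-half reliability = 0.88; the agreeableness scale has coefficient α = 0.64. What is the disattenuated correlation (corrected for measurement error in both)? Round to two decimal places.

r_true = r_obs / √(r_xx · r_yy) = 0.27 / √(0.88 × 0.64) = 0.27 / √0.5632 = 0.27 / 0.7505 ≈ 0.36.

0.36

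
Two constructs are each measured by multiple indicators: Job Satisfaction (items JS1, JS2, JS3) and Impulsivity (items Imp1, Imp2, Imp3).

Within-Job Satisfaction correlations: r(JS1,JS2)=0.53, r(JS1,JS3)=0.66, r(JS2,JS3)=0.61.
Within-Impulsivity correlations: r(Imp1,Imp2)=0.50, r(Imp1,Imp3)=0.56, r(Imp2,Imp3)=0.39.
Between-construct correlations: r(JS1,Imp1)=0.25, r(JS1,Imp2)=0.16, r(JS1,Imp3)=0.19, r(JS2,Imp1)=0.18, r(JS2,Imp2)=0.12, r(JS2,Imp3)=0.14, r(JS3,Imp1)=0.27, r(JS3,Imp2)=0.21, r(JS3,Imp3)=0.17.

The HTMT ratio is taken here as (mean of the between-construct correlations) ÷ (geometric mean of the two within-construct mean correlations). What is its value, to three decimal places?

Between-construct mean = 1.69/9 = 0.1878.
Mean within-JS = 1.80/3 = 0.6000; mean within-Imp = 1.45/3 = 0.4833.
Geometric mean = √(0.6000 × 0.4833) = 0.5385.
HTMT = 0.1878 / 0.5385 = 0.349.

0.349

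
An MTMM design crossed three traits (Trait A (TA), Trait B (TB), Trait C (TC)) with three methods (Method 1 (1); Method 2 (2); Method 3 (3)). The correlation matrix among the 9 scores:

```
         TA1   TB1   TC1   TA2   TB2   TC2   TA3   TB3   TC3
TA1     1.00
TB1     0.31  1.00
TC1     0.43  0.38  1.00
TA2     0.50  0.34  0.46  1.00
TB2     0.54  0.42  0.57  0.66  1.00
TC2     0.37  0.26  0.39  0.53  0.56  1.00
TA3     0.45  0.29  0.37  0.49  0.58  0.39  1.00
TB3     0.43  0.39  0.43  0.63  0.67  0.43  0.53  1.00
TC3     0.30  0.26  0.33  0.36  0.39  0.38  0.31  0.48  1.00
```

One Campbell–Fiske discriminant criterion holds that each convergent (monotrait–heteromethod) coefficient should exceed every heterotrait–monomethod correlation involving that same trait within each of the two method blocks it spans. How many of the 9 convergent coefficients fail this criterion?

Convergent coefficients and their comparison sets:
TA (methods 1·2): 0.50 vs {0.31, 0.66, 0.43, 0.53} → fail.
TA (methods 1·3): 0.45 vs {0.31, 0.53, 0.43, 0.31} → fail.
TA (methods 2·3): 0.49 vs {0.66, 0.53, 0.53, 0.31} → fail.
TB (methods 1·2): 0.42 vs {0.31, 0.66, 0.38, 0.56} → fail.
TB (methods 1·3): 0.39 vs {0.31, 0.53, 0.38, 0.48} → fail.
TB (methods 2·3): 0.67 vs {0.66, 0.53, 0.56, 0.48} → pass.
TC (methods 1·2): 0.39 vs {0.43, 0.53, 0.38, 0.56} → fail.
TC (methods 1·3): 0.33 vs {0.43, 0.31, 0.38, 0.48} → fail.
TC (methods 2·3): 0.38 vs {0.53, 0.31, 0.56, 0.48} → fail.
8 of 9 fail.

8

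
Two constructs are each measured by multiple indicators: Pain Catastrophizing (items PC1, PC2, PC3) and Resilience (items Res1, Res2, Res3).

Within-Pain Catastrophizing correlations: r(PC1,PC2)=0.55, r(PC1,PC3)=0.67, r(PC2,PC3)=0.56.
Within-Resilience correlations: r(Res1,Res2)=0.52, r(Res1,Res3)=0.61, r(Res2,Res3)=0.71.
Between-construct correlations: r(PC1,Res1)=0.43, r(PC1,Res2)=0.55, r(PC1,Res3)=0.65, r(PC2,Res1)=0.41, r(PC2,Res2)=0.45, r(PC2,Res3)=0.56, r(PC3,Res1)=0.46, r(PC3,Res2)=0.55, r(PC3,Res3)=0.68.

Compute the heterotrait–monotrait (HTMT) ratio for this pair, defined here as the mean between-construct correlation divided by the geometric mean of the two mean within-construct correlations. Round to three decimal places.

0.873

Mean between = 4.74/9 = 0.5267.
Mean within-PC = 1.78/3 = 0.5933; mean within-Res = 1.84/3 = 0.6133.
Geometric mean = √(0.5933 × 0.6133) = 0.6032.
HTMT = 0.5267 / 0.6032 = 0.873.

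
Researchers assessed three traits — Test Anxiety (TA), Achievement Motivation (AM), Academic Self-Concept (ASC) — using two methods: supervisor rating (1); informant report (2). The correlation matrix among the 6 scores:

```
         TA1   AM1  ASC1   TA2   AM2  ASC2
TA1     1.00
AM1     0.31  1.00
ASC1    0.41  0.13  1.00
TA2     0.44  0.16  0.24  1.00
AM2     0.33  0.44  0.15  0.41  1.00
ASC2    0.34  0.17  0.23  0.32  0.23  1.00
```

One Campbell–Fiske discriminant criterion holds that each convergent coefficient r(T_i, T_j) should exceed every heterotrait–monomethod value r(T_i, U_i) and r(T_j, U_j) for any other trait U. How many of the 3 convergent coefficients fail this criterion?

Checking each validity diagonal entry against its comparison values:
TA (methods 1·2): 0.44 vs {0.31, 0.41, 0.41, 0.32} → pass.
AM (methods 1·2): 0.44 vs {0.31, 0.41, 0.13, 0.23} → pass.
ASC (methods 1·2): 0.23 vs {0.41, 0.32, 0.13, 0.23} → fail.
1 of 3 fail.

1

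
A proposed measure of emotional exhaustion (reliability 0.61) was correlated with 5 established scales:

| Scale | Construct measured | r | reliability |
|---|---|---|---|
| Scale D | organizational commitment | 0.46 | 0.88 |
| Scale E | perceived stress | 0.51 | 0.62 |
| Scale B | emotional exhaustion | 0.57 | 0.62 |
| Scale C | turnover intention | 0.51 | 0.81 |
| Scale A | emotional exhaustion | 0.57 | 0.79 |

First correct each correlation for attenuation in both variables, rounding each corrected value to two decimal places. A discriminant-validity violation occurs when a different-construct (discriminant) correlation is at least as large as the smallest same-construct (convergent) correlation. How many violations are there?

1

Disattenuated r (r / √(r_scale · r_new)):
  Scale D (disc): 0.46 / √(0.88·0.61) = 0.63
  Scale E (disc): 0.51 / √(0.62·0.61) = 0.83
  Scale B (conv): 0.57 / √(0.62·0.61) = 0.93
  Scale C (disc): 0.51 / √(0.81·0.61) = 0.73
  Scale A (conv): 0.57 / √(0.79·0.61) = 0.82
Smallest convergent = 0.82. Discriminant values: 0.63, 0.83, 0.73; count ≥ 0.82 → 1.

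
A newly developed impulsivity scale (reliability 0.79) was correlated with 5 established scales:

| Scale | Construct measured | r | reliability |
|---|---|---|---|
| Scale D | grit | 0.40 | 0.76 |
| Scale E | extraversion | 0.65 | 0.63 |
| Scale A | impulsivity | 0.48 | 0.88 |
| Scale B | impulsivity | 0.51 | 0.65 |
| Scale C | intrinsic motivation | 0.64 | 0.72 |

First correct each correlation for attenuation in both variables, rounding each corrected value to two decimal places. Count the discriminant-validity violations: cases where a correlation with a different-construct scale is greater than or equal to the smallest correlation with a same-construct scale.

Disattenuated r (r / √(r_scale · r_new)):
  Scale D (disc): 0.40 / √(0.76·0.79) = 0.52
  Scale E (disc): 0.65 / √(0.63·0.79) = 0.92
  Scale A (conv): 0.48 / √(0.88·0.79) = 0.58
  Scale B (conv): 0.51 / √(0.65·0.79) = 0.71
  Scale C (disc): 0.64 / √(0.72·0.79) = 0.85
Smallest convergent = 0.58. Discriminant values: 0.52, 0.92, 0.85; count ≥ 0.58 → 2.

2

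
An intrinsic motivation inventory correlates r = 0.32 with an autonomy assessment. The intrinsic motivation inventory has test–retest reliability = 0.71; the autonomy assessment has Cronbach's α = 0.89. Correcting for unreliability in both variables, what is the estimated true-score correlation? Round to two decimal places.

r_true = r_obs / √(r_xx · r_yy) = 0.32 / √(0.71 × 0.89) = 0.32 / √0.6319 = 0.32 / 0.7949 ≈ 0.40.

0.40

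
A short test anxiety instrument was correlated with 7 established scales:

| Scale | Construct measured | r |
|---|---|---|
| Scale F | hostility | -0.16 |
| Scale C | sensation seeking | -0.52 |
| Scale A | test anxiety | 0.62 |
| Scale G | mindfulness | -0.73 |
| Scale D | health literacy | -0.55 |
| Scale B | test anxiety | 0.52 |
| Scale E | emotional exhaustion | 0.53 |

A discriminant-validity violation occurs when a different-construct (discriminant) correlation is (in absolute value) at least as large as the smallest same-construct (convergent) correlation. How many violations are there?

Convergent (same construct = test anxiety): Scale A, Scale B.
Smallest convergent = 0.52. Discriminant |r|: 0.16, 0.52, 0.73, 0.55, 0.53; count ≥ 0.52 → 4.

4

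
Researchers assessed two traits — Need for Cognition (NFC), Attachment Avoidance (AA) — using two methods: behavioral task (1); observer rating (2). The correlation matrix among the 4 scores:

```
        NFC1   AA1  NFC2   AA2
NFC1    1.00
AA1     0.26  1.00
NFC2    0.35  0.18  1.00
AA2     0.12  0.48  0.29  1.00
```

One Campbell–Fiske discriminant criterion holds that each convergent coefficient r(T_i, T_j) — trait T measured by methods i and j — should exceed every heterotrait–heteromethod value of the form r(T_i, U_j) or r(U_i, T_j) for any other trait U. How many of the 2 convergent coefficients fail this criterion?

Each convergent coefficient versus the relevant comparison correlations:
NFC (methods 1·2): 0.35 vs {0.12, 0.18} → pass.
AA (methods 1·2): 0.48 vs {0.18, 0.12} → pass.
0 of 2 fail.

0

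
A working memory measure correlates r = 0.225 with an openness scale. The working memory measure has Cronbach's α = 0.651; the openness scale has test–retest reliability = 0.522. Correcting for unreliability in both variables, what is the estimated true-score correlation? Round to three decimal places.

r_true = r_obs / √(r_xx · r_yy) = 0.225 / √(0.651 × 0.522) = 0.225 / √0.339822 = 0.225 / 0.5829 ≈ 0.386.

0.386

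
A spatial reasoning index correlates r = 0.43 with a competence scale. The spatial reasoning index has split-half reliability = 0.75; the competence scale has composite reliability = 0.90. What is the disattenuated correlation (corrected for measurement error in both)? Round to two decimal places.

0.52

r_true = r_obs / √(r_xx · r_yy) = 0.43 / √(0.75 × 0.90) = 0.43 / √0.6750 = 0.43 / 0.8216 ≈ 0.52.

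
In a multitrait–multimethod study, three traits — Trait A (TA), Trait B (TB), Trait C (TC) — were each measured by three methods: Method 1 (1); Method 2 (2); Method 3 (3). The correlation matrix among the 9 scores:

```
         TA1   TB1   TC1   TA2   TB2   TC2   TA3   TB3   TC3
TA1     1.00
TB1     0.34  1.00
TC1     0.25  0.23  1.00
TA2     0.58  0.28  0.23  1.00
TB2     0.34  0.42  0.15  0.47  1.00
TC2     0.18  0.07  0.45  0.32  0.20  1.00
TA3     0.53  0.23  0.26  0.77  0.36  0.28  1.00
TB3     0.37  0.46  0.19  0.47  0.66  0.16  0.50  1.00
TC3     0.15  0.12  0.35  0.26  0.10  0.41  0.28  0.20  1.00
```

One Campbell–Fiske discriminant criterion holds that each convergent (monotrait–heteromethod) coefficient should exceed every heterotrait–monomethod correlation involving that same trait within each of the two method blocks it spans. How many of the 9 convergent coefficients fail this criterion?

2

Convergent coefficients and their comparison sets:
TA (methods 1·2): 0.58 vs {0.34, 0.47, 0.25, 0.32} → pass.
TA (methods 1·3): 0.53 vs {0.34, 0.50, 0.25, 0.28} → pass.
TA (methods 2·3): 0.77 vs {0.47, 0.50, 0.32, 0.28} → pass.
TB (methods 1·2): 0.42 vs {0.34, 0.47, 0.23, 0.20} → fail.
TB (methods 1·3): 0.46 vs {0.34, 0.50, 0.23, 0.20} → fail.
TB (methods 2·3): 0.66 vs {0.47, 0.50, 0.20, 0.20} → pass.
TC (methods 1·2): 0.45 vs {0.25, 0.32, 0.23, 0.20} → pass.
TC (methods 1·3): 0.35 vs {0.25, 0.28, 0.23, 0.20} → pass.
TC (methods 2·3): 0.41 vs {0.32, 0.28, 0.20, 0.20} → pass.
2 of 9 fail.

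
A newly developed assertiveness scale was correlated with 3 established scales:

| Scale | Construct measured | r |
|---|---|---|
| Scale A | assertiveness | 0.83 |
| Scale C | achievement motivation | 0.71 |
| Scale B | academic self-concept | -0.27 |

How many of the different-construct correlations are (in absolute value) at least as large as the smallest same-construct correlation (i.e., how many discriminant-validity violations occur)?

0

Convergent (same construct = assertiveness): Scale A.
Smallest convergent = 0.83. Discriminant |r|: 0.71, 0.27; count ≥ 0.83 → 0.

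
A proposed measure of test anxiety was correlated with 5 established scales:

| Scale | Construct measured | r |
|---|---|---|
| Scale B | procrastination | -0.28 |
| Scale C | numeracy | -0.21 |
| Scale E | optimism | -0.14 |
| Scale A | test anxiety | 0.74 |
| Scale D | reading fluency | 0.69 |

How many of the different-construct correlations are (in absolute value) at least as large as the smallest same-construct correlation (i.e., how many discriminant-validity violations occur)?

Convergent (same construct = test anxiety): Scale A.
Smallest convergent = 0.74. Discriminant |r|: 0.28, 0.21, 0.14, 0.69; count ≥ 0.74 → 0.

0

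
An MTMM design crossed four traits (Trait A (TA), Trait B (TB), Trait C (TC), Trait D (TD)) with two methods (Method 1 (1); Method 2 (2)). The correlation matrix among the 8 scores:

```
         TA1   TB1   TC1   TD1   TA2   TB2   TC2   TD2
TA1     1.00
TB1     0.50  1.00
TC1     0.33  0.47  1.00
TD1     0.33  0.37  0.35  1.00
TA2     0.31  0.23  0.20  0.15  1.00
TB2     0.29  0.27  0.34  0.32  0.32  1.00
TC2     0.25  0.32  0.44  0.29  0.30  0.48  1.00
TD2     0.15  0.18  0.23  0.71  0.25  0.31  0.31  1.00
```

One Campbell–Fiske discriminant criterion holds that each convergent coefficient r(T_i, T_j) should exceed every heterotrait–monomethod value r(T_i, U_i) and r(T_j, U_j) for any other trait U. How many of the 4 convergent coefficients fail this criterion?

3

Each convergent coefficient versus the relevant comparison correlations:
TA (methods 1·2): 0.31 vs {0.50, 0.32, 0.33, 0.30, 0.33, 0.25} → fail.
TB (methods 1·2): 0.27 vs {0.50, 0.32, 0.47, 0.48, 0.37, 0.31} → fail.
TC (methods 1·2): 0.44 vs {0.33, 0.30, 0.47, 0.48, 0.35, 0.31} → fail.
TD (methods 1·2): 0.71 vs {0.33, 0.25, 0.37, 0.31, 0.35, 0.31} → pass.
3 of 4 fail.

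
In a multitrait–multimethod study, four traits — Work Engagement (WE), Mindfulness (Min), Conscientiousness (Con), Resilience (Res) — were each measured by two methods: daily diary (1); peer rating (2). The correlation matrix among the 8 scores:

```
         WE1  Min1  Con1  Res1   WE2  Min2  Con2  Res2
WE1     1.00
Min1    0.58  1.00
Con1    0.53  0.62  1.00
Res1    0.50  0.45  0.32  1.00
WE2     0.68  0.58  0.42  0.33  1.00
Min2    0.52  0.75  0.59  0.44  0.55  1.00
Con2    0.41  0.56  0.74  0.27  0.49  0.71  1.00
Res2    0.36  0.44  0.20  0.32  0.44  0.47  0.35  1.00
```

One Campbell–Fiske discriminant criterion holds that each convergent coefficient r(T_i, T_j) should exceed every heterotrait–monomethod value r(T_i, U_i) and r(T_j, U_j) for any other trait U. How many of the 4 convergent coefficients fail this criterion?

1

Each convergent coefficient versus the relevant comparison correlations:
WE (methods 1·2): 0.68 vs {0.58, 0.55, 0.53, 0.49, 0.50, 0.44} → pass.
Min (methods 1·2): 0.75 vs {0.58, 0.55, 0.62, 0.71, 0.45, 0.47} → pass.
Con (methods 1·2): 0.74 vs {0.53, 0.49, 0.62, 0.71, 0.32, 0.35} → pass.
Res (methods 1·2): 0.32 vs {0.50, 0.44, 0.45, 0.47, 0.32, 0.35} → fail.
1 of 4 fail.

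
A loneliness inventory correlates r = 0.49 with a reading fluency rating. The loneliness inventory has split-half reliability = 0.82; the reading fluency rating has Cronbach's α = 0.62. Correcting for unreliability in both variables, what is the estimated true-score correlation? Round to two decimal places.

0.69

r_true = r_obs / √(r_xx · r_yy) = 0.49 / √(0.82 × 0.62) = 0.49 / √0.5084 = 0.49 / 0.7130 ≈ 0.69.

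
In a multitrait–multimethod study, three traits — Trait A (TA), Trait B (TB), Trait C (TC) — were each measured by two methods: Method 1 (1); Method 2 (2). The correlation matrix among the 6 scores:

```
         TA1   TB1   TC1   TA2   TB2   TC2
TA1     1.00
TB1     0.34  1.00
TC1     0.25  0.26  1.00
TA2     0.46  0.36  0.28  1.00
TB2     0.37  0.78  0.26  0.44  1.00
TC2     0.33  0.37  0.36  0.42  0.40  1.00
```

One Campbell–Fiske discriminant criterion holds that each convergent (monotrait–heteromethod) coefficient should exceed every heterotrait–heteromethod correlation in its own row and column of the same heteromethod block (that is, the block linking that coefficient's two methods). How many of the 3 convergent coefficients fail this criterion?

Checking each validity diagonal entry against its comparison values:
TA (methods 1·2): 0.46 vs {0.37, 0.36, 0.33, 0.28} → pass.
TB (methods 1·2): 0.78 vs {0.36, 0.37, 0.37, 0.26} → pass.
TC (methods 1·2): 0.36 vs {0.28, 0.33, 0.26, 0.37} → fail.
1 of 3 fail.

1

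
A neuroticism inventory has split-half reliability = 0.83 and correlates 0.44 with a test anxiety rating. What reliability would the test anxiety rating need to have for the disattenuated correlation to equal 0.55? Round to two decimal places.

0.77

r_true = r_obs / √(r_xx · r_yy) ⇒ 0.55 = 0.44 / √(0.83 · r_yy).
√(0.83 · r_yy) = 0.44 / 0.55 = 0.8000; 0.83 · r_yy = 0.6400; r_yy = 0.6400 / 0.83 ≈ 0.77.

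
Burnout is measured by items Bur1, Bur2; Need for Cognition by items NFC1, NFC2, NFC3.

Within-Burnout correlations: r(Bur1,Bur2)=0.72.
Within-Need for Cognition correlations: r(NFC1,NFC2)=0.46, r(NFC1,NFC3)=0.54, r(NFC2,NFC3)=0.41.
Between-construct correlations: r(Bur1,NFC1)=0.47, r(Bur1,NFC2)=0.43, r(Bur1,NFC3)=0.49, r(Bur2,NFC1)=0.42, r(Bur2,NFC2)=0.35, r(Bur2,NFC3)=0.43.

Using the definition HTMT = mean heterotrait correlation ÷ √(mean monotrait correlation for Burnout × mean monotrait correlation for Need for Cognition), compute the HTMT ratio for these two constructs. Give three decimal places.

0.742

Mean heterotrait r = 2.59/6 = 0.4317.
Mean within-Bur = 0.72/1 = 0.7200; mean within-NFC = 1.41/3 = 0.4700.
Geometric mean = √(0.7200 × 0.4700) = 0.5817.
HTMT = 0.4317 / 0.5817 = 0.742.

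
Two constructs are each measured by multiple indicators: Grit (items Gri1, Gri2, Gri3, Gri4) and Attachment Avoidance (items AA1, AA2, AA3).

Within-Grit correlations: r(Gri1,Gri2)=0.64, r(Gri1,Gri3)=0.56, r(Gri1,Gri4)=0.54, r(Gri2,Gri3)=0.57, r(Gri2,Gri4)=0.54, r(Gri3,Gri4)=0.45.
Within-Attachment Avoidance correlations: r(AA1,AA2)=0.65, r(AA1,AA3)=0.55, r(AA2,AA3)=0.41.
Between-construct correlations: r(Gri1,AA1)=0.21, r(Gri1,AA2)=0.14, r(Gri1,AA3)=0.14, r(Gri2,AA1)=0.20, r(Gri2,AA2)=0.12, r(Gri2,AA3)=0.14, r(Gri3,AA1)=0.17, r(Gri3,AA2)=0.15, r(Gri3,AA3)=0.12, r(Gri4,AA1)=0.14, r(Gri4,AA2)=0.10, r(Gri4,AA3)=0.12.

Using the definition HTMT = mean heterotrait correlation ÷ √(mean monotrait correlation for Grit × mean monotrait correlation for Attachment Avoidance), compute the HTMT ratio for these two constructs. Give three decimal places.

0.268

Between-construct mean = 1.75/12 = 0.1458.
Mean within-Gri = 3.30/6 = 0.5500; mean within-AA = 1.61/3 = 0.5367.
Geometric mean = √(0.5500 × 0.5367) = 0.5433.
HTMT = 0.1458 / 0.5433 = 0.268.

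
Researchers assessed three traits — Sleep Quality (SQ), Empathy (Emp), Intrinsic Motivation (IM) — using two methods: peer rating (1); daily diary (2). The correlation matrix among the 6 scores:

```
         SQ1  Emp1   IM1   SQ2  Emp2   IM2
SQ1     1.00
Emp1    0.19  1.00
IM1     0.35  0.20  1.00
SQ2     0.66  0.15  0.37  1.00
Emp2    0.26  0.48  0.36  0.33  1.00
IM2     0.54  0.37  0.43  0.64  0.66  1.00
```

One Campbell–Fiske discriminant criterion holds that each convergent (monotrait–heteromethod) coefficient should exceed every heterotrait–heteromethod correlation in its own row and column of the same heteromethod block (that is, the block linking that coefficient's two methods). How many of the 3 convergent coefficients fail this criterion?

Checking each validity diagonal entry against its comparison values:
SQ (methods 1·2): 0.66 vs {0.26, 0.15, 0.54, 0.37} → pass.
Emp (methods 1·2): 0.48 vs {0.15, 0.26, 0.37, 0.36} → pass.
IM (methods 1·2): 0.43 vs {0.37, 0.54, 0.36, 0.37} → fail.
1 of 3 fail.

1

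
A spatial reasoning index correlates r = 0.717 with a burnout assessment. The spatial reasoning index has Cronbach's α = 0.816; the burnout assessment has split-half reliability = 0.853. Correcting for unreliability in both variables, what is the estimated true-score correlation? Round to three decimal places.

r_true = r_obs / √(r_xx · r_yy) = 0.717 / √(0.816 × 0.853) = 0.717 / √0.696048 = 0.717 / 0.8343 ≈ 0.859.

0.859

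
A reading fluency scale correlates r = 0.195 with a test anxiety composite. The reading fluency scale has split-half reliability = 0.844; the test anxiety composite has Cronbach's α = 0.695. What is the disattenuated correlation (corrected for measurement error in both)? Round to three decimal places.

r_true = r_obs / √(r_xx · r_yy) = 0.195 / √(0.844 × 0.695) = 0.195 / √0.586580 = 0.195 / 0.7659 ≈ 0.255.

0.255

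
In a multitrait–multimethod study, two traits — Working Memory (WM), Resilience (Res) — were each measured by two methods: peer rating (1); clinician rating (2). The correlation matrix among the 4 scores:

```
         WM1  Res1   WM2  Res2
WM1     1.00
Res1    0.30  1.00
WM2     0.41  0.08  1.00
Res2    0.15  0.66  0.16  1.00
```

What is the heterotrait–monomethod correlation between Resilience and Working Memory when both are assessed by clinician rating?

Different traits, same method: r(Res2, WM2) = 0.16.

0.16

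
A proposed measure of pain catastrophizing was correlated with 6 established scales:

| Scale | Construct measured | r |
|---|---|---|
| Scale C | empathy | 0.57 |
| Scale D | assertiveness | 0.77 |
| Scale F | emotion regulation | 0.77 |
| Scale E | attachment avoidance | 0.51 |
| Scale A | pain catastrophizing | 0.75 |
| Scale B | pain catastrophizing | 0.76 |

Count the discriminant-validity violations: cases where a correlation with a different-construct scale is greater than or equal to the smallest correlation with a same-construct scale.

Convergent (same construct = pain catastrophizing): Scale A, Scale B.
Smallest convergent = 0.75. Discriminant values: 0.57, 0.77, 0.77, 0.51; count ≥ 0.75 → 2.

2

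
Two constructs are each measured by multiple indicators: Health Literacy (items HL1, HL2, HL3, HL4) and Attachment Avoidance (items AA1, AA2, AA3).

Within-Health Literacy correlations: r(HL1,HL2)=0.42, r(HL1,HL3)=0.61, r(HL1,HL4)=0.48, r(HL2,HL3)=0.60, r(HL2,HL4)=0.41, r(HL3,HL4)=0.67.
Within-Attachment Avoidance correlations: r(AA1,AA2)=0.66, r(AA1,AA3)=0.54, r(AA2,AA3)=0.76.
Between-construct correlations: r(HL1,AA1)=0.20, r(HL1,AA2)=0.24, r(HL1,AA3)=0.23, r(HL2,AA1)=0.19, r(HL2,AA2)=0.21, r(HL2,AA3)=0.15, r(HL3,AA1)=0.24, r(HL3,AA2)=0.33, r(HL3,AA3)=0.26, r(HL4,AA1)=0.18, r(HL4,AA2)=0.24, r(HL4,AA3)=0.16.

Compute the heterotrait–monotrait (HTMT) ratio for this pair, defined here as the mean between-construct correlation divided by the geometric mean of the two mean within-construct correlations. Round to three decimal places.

0.372

Mean between = 2.63/12 = 0.2192.
Mean within-HL = 3.19/6 = 0.5317; mean within-AA = 1.96/3 = 0.6533.
Geometric mean = √(0.5317 × 0.6533) = 0.5894.
HTMT = 0.2192 / 0.5894 = 0.372.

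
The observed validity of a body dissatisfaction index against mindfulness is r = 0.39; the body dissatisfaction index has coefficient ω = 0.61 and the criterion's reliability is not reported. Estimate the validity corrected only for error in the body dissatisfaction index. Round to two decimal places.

0.50

Single correction: r_c = r_obs / √r_xx = 0.39 / √0.61 = 0.39 / 0.7810 ≈ 0.50.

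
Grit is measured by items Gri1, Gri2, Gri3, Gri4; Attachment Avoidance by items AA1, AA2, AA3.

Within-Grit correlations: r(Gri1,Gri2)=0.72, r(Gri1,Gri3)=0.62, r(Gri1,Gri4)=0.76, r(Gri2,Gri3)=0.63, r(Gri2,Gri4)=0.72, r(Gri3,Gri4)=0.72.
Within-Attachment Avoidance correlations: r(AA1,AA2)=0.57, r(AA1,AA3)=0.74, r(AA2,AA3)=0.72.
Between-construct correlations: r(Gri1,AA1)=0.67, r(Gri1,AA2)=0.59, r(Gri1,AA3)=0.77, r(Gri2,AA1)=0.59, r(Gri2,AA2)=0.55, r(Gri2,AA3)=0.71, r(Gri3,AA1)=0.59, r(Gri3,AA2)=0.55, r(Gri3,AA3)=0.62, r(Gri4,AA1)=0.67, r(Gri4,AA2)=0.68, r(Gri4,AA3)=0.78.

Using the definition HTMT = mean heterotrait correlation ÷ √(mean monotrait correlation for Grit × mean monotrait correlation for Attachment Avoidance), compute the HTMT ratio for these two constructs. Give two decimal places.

Between-construct mean = 7.77/12 = 0.6475.
Mean within-Gri = 4.17/6 = 0.6950; mean within-AA = 2.03/3 = 0.6767.
Geometric mean = √(0.6950 × 0.6767) = 0.6858.
HTMT = 0.6475 / 0.6858 = 0.94.

0.94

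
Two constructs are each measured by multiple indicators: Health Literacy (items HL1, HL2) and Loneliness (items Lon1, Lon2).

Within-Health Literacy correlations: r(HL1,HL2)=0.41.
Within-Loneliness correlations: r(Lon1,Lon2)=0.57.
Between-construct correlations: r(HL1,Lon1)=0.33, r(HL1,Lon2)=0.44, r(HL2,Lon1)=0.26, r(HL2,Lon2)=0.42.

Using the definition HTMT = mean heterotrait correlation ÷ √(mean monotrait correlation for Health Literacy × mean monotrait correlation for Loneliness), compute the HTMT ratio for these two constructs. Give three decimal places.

0.750

Between-construct mean = 1.45/4 = 0.3625.
Mean within-HL = 0.41/1 = 0.4100; mean within-Lon = 0.57/1 = 0.5700.
Geometric mean = √(0.4100 × 0.5700) = 0.4834.
HTMT = 0.3625 / 0.4834 = 0.750.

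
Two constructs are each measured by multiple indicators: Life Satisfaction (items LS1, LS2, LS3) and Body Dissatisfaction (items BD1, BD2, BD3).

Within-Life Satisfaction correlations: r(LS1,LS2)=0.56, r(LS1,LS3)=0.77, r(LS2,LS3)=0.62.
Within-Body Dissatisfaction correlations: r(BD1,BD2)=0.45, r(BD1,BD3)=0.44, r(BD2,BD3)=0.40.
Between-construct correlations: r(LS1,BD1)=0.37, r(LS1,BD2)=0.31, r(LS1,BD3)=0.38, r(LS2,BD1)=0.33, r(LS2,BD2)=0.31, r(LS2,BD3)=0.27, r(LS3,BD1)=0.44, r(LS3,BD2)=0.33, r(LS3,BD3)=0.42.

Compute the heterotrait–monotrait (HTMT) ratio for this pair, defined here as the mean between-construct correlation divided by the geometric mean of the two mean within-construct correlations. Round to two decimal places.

0.66

Mean between = 3.16/9 = 0.3511.
Mean within-LS = 1.95/3 = 0.6500; mean within-BD = 1.29/3 = 0.4300.
Geometric mean = √(0.6500 × 0.4300) = 0.5287.
HTMT = 0.3511 / 0.5287 = 0.66.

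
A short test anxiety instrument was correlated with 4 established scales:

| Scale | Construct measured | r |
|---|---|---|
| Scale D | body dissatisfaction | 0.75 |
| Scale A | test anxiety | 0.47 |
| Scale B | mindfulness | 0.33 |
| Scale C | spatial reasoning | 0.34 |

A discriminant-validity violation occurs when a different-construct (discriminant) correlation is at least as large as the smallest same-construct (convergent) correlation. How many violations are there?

1

Convergent (same construct = test anxiety): Scale A.
Smallest convergent = 0.47. Discriminant values: 0.75, 0.33, 0.34; count ≥ 0.47 → 1.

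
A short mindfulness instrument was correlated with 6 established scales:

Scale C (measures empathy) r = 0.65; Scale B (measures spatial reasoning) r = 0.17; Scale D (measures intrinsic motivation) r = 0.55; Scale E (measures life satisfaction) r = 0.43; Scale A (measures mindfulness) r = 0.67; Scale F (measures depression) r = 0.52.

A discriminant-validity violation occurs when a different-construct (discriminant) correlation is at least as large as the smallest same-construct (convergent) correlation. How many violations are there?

0

Convergent (same construct = mindfulness): Scale A.
Smallest convergent = 0.67. Discriminant values: 0.65, 0.17, 0.55, 0.43, 0.52; count ≥ 0.67 → 0.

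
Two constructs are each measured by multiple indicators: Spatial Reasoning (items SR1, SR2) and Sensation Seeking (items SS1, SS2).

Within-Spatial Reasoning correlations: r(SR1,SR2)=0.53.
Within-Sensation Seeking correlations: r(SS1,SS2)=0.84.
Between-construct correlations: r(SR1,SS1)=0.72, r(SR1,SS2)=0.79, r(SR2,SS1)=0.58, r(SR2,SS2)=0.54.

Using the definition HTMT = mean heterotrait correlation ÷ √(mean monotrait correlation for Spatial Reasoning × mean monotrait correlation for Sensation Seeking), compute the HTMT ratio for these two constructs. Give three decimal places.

Between-construct mean = 2.63/4 = 0.6575.
Mean within-SR = 0.53/1 = 0.5300; mean within-SS = 0.84/1 = 0.8400.
Geometric mean = √(0.5300 × 0.8400) = 0.6672.
HTMT = 0.6575 / 0.6672 = 0.985.

0.985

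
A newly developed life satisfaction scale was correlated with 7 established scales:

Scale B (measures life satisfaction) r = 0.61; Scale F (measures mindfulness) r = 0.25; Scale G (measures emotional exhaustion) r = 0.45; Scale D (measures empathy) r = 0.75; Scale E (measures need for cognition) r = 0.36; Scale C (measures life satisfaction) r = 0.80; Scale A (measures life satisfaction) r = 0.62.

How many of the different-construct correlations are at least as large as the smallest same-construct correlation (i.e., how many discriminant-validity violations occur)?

1

Convergent (same construct = life satisfaction): Scale B, Scale C, Scale A.
Smallest convergent = 0.61. Discriminant values: 0.25, 0.45, 0.75, 0.36; count ≥ 0.61 → 1.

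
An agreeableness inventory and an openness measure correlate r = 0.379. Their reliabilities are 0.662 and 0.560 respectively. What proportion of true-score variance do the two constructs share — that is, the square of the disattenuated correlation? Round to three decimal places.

Disattenuated r = 0.379 / √(0.662 × 0.560) = 0.379 / 0.6089 = 0.6224.
Shared true-score variance = 0.6224² = 0.3874 ≈ 0.387.

0.387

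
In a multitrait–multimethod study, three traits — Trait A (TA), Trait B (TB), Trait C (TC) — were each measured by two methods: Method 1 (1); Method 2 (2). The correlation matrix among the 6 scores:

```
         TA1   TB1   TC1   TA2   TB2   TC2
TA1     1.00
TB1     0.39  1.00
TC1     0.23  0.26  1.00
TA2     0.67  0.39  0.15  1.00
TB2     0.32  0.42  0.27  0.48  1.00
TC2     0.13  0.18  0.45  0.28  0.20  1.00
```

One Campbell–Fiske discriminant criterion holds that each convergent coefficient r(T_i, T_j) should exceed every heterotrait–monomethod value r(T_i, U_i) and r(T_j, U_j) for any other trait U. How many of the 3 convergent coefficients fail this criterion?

Checking each validity diagonal entry against its comparison values:
TA (methods 1·2): 0.67 vs {0.39, 0.48, 0.23, 0.28} → pass.
TB (methods 1·2): 0.42 vs {0.39, 0.48, 0.26, 0.20} → fail.
TC (methods 1·2): 0.45 vs {0.23, 0.28, 0.26, 0.20} → pass.
1 of 3 fail.

1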